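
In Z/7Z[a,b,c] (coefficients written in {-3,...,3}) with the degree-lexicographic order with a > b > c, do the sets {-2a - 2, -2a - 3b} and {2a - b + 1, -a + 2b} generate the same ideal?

For a fixed monomial order, each ideal has a unique reduced Gröbner basis; comparing bases decides equality.
Buchberger on the first generating set:
f_1 = -2a - 2, LT = a.
f_2 = -2a - 3b, LT = a.

S(f_1,f_2): lcm = a. S = 2b + 1.
  leading term b: no divisor's leading term divides it; move 2b to the remainder.
  leading term 1: no divisor's leading term divides it; move 1 to the remainder.
  remainder 2b + 1 ≠ 0; add g_3 = 2b + 1 to the basis.

The other S-polynomials (S(f_1,g_3), S(f_2,g_3)) all reduce to 0 modulo the current basis, so we have a Gröbner basis.
Inter-reduce: drop elements whose leading term is divisible by another's, tail-reduce, and make monic.
Reduced Gröbner basis: {a + 1, b - 3}.

Buchberger on the second generating set:
h_1 = 2a - b + 1, LT = a.
h_2 = -a + 2b, LT = a.

S(h_1,h_2): lcm = a. S = -2b - 3.
  leading term b: no divisor's leading term divides it; move -2b to the remainder.
  leading term 1: no divisor's leading term divides it; move -3 to the remainder.
  remainder -2b - 3 ≠ 0; add k_3 = -2b - 3 to the basis.

The other S-polynomials (S(h_1,k_3), S(h_2,k_3)) all reduce to 0 modulo the current basis, so we have a Gröbner basis.
Inter-reduce: drop elements whose leading term is divisible by another's, tail-reduce, and make monic.
Reduced Gröbner basis: {a + 3, b - 2}.

These differ, so the ideals are not equal.
The choice of monomial ordering does not affect the verdict — as long as both bases are computed under the same ordering, their equality decides ideal equality.

No, the ideals differ.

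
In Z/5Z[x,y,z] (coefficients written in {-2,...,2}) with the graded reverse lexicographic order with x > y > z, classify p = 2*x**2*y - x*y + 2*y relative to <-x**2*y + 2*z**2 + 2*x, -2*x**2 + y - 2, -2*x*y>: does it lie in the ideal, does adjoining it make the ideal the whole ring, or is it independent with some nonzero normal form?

2*x**2*y - x*y + 2*y is independent of I; its normal form modulo I is 2*y.

First compute the reduced Gröbner basis of I by Buchberger's algorithm.
f_1 = -x**2*y + 2*z**2 + 2*x, LT = x**2*y.
f_2 = -2*x**2 + y - 2, LT = x**2.
f_3 = -2*x*y, LT = x*y.

S(f_1,f_2): lcm = x**2*y. S = -2*y**2 - 2*z**2 - 2*x - y.
  leading term y**2: no divisor's leading term divides it; move -2*y**2 to the remainder.
  leading term z**2: no divisor's leading term divides it; move -2*z**2 to the remainder.
  leading term x: no divisor's leading term divides it; move -2*x to the remainder.
  leading term y: no divisor's leading term divides it; move -y to the remainder.
  remainder -2*y**2 - 2*z**2 - 2*x - y ≠ 0; add h_4 = -2*y**2 - 2*z**2 - 2*x - y to the basis.

S(f_1,f_3): lcm = x**2*y. S = -2*z**2 - 2*x.
  leading term z**2: no divisor's leading term divides it; move -2*z**2 to the remainder.
  leading term x: no divisor's leading term divides it; move -2*x to the remainder.
  remainder -2*z**2 - 2*x ≠ 0; add h_5 = -2*z**2 - 2*x to the basis.

S(f_2,f_3): lcm = x**2*y. S = 2*y**2 + y.
  leading term y**2: subtract (-1)·h_4 from 2*y**2 + y → -2*z**2 - 2*x
  leading term z**2: subtract (1)·h_5 from -2*z**2 - 2*x → 0
  remainder 0.

S(f_1,h_4): lcm = x**2*y**2. S = -x**2*z**2 - x**3 + 2*x**2*y - 2*y*z**2 - 2*x*y.
  leading term x**2*z**2: subtract (-2*z**2)·f_2 from -x**2*z**2 - x**3 + 2*x**2*y - 2*y*z**2 - 2*x*y → -x**3 + 2*x**2*y - 2*x*y + z**2
  leading term x**3: subtract (-2*x)·f_2 from -x**3 + 2*x**2*y - 2*x*y + z**2 → 2*x**2*y + z**2 + x
  leading term x**2*y: subtract (-2)·f_1 from 2*x**2*y + z**2 + x → 0
  remainder 0.

S(f_2,h_4): leading monomials are coprime, so the S-polynomial reduces to 0 (Buchberger's first criterion).
S(f_3,h_4): lcm = x*y**2. S = -x*z**2 - x**2 + 2*x*y.
  leading term x*z**2: subtract (-2*x)·h_5 from -x*z**2 - x**2 + 2*x*y → 2*x*y
  leading term x*y: subtract (-1)·f_3 from 2*x*y → 0
  remainder 0.

S(f_1,h_5): leading monomials are coprime, so the S-polynomial reduces to 0 (Buchberger's first criterion).
S(f_2,h_5): leading monomials are coprime, so the S-polynomial reduces to 0 (Buchberger's first criterion).
S(f_3,h_5): leading monomials are coprime, so the S-polynomial reduces to 0 (Buchberger's first criterion).
S(h_4,h_5): leading monomials are coprime, so the S-polynomial reduces to 0 (Buchberger's first criterion).
Every S-polynomial of the final basis reduces to 0, so we have a Gröbner basis.
Inter-reduce: drop elements whose leading term is divisible by another's, tail-reduce, and make monic.
Reduced Gröbner basis: {x**2 + 2*y + 1, x*y, y**2 - 2*y, z**2 + x}.
Label its elements g_1 = x**2 + 2*y + 1, g_2 = x*y, g_3 = y**2 - 2*y, g_4 = z**2 + x.

Reduce p = 2*x**2*y - x*y + 2*y modulo G:
  leading term x**2*y: subtract (2*y)·g_1 from 2*x**2*y - x*y + 2*y → -x*y + y**2
  leading term x*y: subtract (-1)·g_2 from -x*y + y**2 → y**2
  leading term y**2: subtract (1)·g_3 from y**2 → 2*y
  leading term y: no divisor's leading term divides it; move 2*y to the remainder.
  normal form = 2*y.
The normal form is nonzero, so p ∉ I. Since p minus its normal form lies in I, I + (p) = I + (r) where r = 2*y; decide whether this ideal is the whole ring.
Run Buchberger on G together with r (pairs among the g_i already reduce to 0 since G is a Gröbner basis):
g_1 = x**2 + 2*y + 1, LT = x**2.
g_2 = x*y, LT = x*y.
g_3 = y**2 - 2*y, LT = y**2.
g_4 = z**2 + x, LT = z**2.
r = 2*y, LT = y.

S(g_1,g_2): lcm = x**2*y. S = 2*y**2 + y.
  leading term y**2: subtract (2)·g_3 from 2*y**2 + y → 0
  remainder 0.

S(g_1,g_3): leading monomials are coprime, so the S-polynomial reduces to 0 (Buchberger's first criterion).
S(g_1,g_4): leading monomials are coprime, so the S-polynomial reduces to 0 (Buchberger's first criterion).
S(g_1,r): leading monomials are coprime, so the S-polynomial reduces to 0 (Buchberger's first criterion).
S(g_2,g_3): lcm = x*y**2. S = 2*x*y.
  leading term x*y: subtract (2)·g_2 from 2*x*y → 0
  remainder 0.

S(g_2,g_4): leading monomials are coprime, so the S-polynomial reduces to 0 (Buchberger's first criterion).
S(g_2,r): lcm = x*y. S = 0.
  remainder 0.

S(g_3,g_4): leading monomials are coprime, so the S-polynomial reduces to 0 (Buchberger's first criterion).
S(g_3,r): lcm = y**2. S = -2*y.
  leading term y: subtract (-1)·r from -2*y → 0
  remainder 0.

S(g_4,r): leading monomials are coprime, so the S-polynomial reduces to 0 (Buchberger's first criterion).
Every S-polynomial of the final basis reduces to 0, so we have a Gröbner basis.
Inter-reduce: drop elements whose leading term is divisible by another's, tail-reduce, and make monic.
Reduced Gröbner basis: {x**2 + 1, z**2 + x, y}.
The reduced Gröbner basis of I + (p) is {x**2 + 1, z**2 + x, y} ≠ {1}, a proper ideal, so the enlarged system stays consistent: p is independent of I, with normal form 2*y.

Ideal membership is decidable via reduction modulo a Gröbner basis.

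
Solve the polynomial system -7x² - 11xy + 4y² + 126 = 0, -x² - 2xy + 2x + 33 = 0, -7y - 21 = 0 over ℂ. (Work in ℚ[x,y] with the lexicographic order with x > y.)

{(-3, -3)}

Compute a lex Gröbner basis by Buchberger's algorithm.
f_1 = -7x² - 11xy + 4y² + 126, LT = x².
f_2 = -x² - 2xy + 2x + 33, LT = x².
f_3 = -7y - 21, LT = y.

S(f_1,f_2): lcm = x². S = -3/7xy + 2x - 4/7y² + 15.
  leading term xy: subtract (3/49x)·f_3 from -3/7xy + 2x - 4/7y² + 15 → 23/7x - 4/7y² + 15
  leading term x: no divisor's leading term divides it; move 23/7x to the remainder.
  leading term y²: subtract (4/49y)·f_3 from -4/7y² + 15 → 12/7y + 15
  leading term y: subtract (-12/49)·f_3 from 12/7y + 15 → 69/7
  leading term 1: no divisor's leading term divides it; move 69/7 to the remainder.
  remainder 23/7x + 69/7 ≠ 0; add h_4 = 23/7x + 69/7 to the basis.

The other S-polynomials (S(f_1,f_3), S(f_2,f_3), S(f_1,h_4), S(f_2,h_4), S(f_3,h_4)) all reduce to 0 modulo the current basis, so we have a Gröbner basis.
Inter-reduce: drop elements whose leading term is divisible by another's, tail-reduce, and make monic.
Reduced Gröbner basis: {x + 3, y + 3}.

A lex Gröbner basis eliminates variables successively. Here y + 3 depends only on y, with roots {-3}; lifting each root through the earlier basis elements recovers the full solutions.
  y = -3: the earlier basis element becomes x + 3 = 0, giving x = -3 — point (-3, -3).
Check: every point annihilates each of the original generators.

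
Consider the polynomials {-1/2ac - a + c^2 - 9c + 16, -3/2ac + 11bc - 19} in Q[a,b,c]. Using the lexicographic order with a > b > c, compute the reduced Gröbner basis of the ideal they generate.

G = {a + 11/3bc - c^2 + 9c - 67/3, bc^2 + 2bc - 3/11c^3 + 27/11c^2 - 67/11c - 38/11}

f_1 = -1/2ac - a + c^2 - 9c + 16, LT = ac.
f_2 = -3/2ac + 11bc - 19, LT = ac.

S(f_1,f_2): lcm = ac. S = 2a + 22/3bc - 2c^2 + 18c - 134/3.
  leading term a: no divisor's leading term divides it; move 2a to the remainder.
  leading term bc: no divisor's leading term divides it; move 22/3bc to the remainder.
  leading term c^2: no divisor's leading term divides it; move -2c^2 to the remainder.
  leading term c: no divisor's leading term divides it; move 18c to the remainder.
  leading term 1: no divisor's leading term divides it; move -134/3 to the remainder.
  remainder 2a + 22/3bc - 2c^2 + 18c - 134/3 ≠ 0; add g_3 = 2a + 22/3bc - 2c^2 + 18c - 134/3 to the basis.

S(f_1,g_3): lcm = ac. S = 2a - 11/3bc^2 + c^3 - 11c^2 + 121/3c - 32.
  leading term a: subtract (1)·g_3 from 2a - 11/3bc^2 + c^3 - 11c^2 + 121/3c - 32 → -11/3bc^2 - 22/3bc + c^3 - 9c^2 + 67/3c + 38/3
  leading term bc^2: no divisor's leading term divides it; move -11/3bc^2 to the remainder.
  leading term bc: no divisor's leading term divides it; move -22/3bc to the remainder.
  leading term c^3: no divisor's leading term divides it; move c^3 to the remainder.
  leading term c^2: no divisor's leading term divides it; move -9c^2 to the remainder.
  leading term c: no divisor's leading term divides it; move 67/3c to the remainder.
  leading term 1: no divisor's leading term divides it; move 38/3 to the remainder.
  remainder -11/3bc^2 - 22/3bc + c^3 - 9c^2 + 67/3c + 38/3 ≠ 0; add g_4 = -11/3bc^2 - 22/3bc + c^3 - 9c^2 + 67/3c + 38/3 to the basis.

The other S-polynomials (S(f_2,g_3), S(f_1,g_4), S(f_2,g_4), S(g_3,g_4)) all reduce to 0 modulo the current basis, so we have a Gröbner basis.
Inter-reduce: drop elements whose leading term is divisible by another's, tail-reduce, and make monic.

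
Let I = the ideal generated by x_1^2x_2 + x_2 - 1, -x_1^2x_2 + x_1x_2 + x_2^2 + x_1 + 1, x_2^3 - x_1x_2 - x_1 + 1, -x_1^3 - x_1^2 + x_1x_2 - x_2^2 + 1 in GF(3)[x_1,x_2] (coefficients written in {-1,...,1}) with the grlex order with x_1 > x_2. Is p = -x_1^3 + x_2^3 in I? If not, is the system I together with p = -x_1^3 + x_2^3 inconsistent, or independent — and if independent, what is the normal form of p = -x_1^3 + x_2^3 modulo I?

Adjoining -x_1^3 + x_2^3 makes the ideal the whole ring: the system is inconsistent.

First compute the reduced Gröbner basis of I by Buchberger's algorithm.
f_1 = x_1^2x_2 + x_2 - 1, LT = x_1^2x_2.
f_2 = -x_1^2x_2 + x_1x_2 + x_2^2 + x_1 + 1, LT = x_1^2x_2.
f_3 = x_2^3 - x_1x_2 - x_1 + 1, LT = x_2^3.
f_4 = -x_1^3 - x_1^2 + x_1x_2 - x_2^2 + 1, LT = x_1^3.

S(f_1,f_2): lcm = x_1^2x_2. S = x_1x_2 + x_2^2 + x_1 + x_2.
  leading term x_1x_2: no divisor's leading term divides it; move x_1x_2 to the remainder.
  leading term x_2^2: no divisor's leading term divides it; move x_2^2 to the remainder.
  leading term x_1: no divisor's leading term divides it; move x_1 to the remainder.
  leading term x_2: no divisor's leading term divides it; move x_2 to the remainder.
  remainder x_1x_2 + x_2^2 + x_1 + x_2 ≠ 0; add h_5 = x_1x_2 + x_2^2 + x_1 + x_2 to the basis.

S(f_1,f_3): lcm = x_1^2x_2^3. S = x_1^3x_2 + x_1^3 + x_2^3 - x_1^2 - x_2^2.
  leading term x_1^3x_2: subtract (x_1)·f_1 from x_1^3x_2 + x_1^3 + x_2^3 - x_1^2 - x_2^2 → x_1^3 + x_2^3 - x_1^2 - x_1x_2 - x_2^2 + x_1
  leading term x_1^3: subtract (-1)·f_4 from x_1^3 + x_2^3 - x_1^2 - x_1x_2 - x_2^2 + x_1 → x_2^3 + x_1^2 + x_2^2 + x_1 + 1
  leading term x_2^3: subtract (1)·f_3 from x_2^3 + x_1^2 + x_2^2 + x_1 + 1 → x_1^2 + x_1x_2 + x_2^2 - x_1
  leading term x_1^2: no divisor's leading term divides it; move x_1^2 to the remainder.
  leading term x_1x_2: subtract (1)·h_5 from x_1x_2 + x_2^2 - x_1 → x_1 - x_2
  leading term x_1: no divisor's leading term divides it; move x_1 to the remainder.
  leading term x_2: no divisor's leading term divides it; move -x_2 to the remainder.
  remainder x_1^2 + x_1 - x_2 ≠ 0; add h_6 = x_1^2 + x_1 - x_2 to the basis.

S(f_1,f_4): lcm = x_1^3x_2. S = -x_1^2x_2 + x_1x_2^2 - x_2^3 + x_1x_2 - x_1 + x_2.
  leading term x_1^2x_2: subtract (-1)·f_1 from -x_1^2x_2 + x_1x_2^2 - x_2^3 + x_1x_2 - x_1 + x_2 → x_1x_2^2 - x_2^3 + x_1x_2 - x_1 - x_2 - 1
  leading term x_1x_2^2: subtract (x_2)·h_5 from x_1x_2^2 - x_2^3 + x_1x_2 - x_1 - x_2 - 1 → x_2^3 - x_2^2 - x_1 - x_2 - 1
  leading term x_2^3: subtract (1)·f_3 from x_2^3 - x_2^2 - x_1 - x_2 - 1 → x_1x_2 - x_2^2 - x_2 + 1
  leading term x_1x_2: subtract (1)·h_5 from x_1x_2 - x_2^2 - x_2 + 1 → x_2^2 - x_1 + x_2 + 1
  leading term x_2^2: no divisor's leading term divides it; move x_2^2 to the remainder.
  leading term x_1: no divisor's leading term divides it; move -x_1 to the remainder.
  leading term x_2: no divisor's leading term divides it; move x_2 to the remainder.
  leading term 1: no divisor's leading term divides it; move 1 to the remainder.
  remainder x_2^2 - x_1 + x_2 + 1 ≠ 0; add h_7 = x_2^2 - x_1 + x_2 + 1 to the basis.

S(f_2,f_3): lcm = x_1^2x_2^3. S = x_1^3x_2 - x_1x_2^3 - x_2^4 + x_1^3 - x_1x_2^2 - x_1^2 - x_2^2.
  leading term x_1^3x_2: subtract (x_1)·f_1 from x_1^3x_2 - x_1x_2^3 - x_2^4 + x_1^3 - x_1x_2^2 - x_1^2 - x_2^2 → -x_1x_2^3 - x_2^4 + x_1^3 - x_1x_2^2 - x_1^2 - x_1x_2 - x_2^2 + x_1
  leading term x_1x_2^3: subtract (-x_1)·f_3 from -x_1x_2^3 - x_2^4 + x_1^3 - x_1x_2^2 - x_1^2 - x_1x_2 - x_2^2 + x_1 → -x_2^4 + x_1^3 - x_1^2x_2 - x_1x_2^2 + x_1^2 - x_1x_2 - x_2^2 - x_1
  leading term x_2^4: subtract (-x_2)·f_3 from -x_2^4 + x_1^3 - x_1^2x_2 - x_1x_2^2 + x_1^2 - x_1x_2 - x_2^2 - x_1 → x_1^3 - x_1^2x_2 + x_1x_2^2 + x_1^2 + x_1x_2 - x_2^2 - x_1 + x_2
  leading term x_1^3: subtract (-1)·f_4 from x_1^3 - x_1^2x_2 + x_1x_2^2 + x_1^2 + x_1x_2 - x_2^2 - x_1 + x_2 → -x_1^2x_2 + x_1x_2^2 - x_1x_2 + x_2^2 - x_1 + x_2 + 1
  leading term x_1^2x_2: subtract (-1)·f_1 from -x_1^2x_2 + x_1x_2^2 - x_1x_2 + x_2^2 - x_1 + x_2 + 1 → x_1x_2^2 - x_1x_2 + x_2^2 - x_1 - x_2
  leading term x_1x_2^2: subtract (x_2)·h_5 from x_1x_2^2 - x_1x_2 + x_2^2 - x_1 - x_2 → -x_2^3 + x_1x_2 - x_1 - x_2
  leading term x_2^3: subtract (-1)·f_3 from -x_2^3 + x_1x_2 - x_1 - x_2 → x_1 - x_2 + 1
  leading term x_1: no divisor's leading term divides it; move x_1 to the remainder.
  leading term x_2: no divisor's leading term divides it; move -x_2 to the remainder.
  leading term 1: no divisor's leading term divides it; move 1 to the remainder.
  remainder x_1 - x_2 + 1 ≠ 0; add h_8 = x_1 - x_2 + 1 to the basis.

S(f_4,h_5): lcm = x_1^3x_2. S = -x_1^2x_2^2 - x_1^3 - x_1x_2^2 + x_2^3 - x_2.
  leading term x_1^2x_2^2: subtract (-x_2)·f_1 from -x_1^2x_2^2 - x_1^3 - x_1x_2^2 + x_2^3 - x_2 → -x_1^3 - x_1x_2^2 + x_2^3 + x_2^2 + x_2
  leading term x_1^3: subtract (1)·f_4 from -x_1^3 - x_1x_2^2 + x_2^3 + x_2^2 + x_2 → -x_1x_2^2 + x_2^3 + x_1^2 - x_1x_2 - x_2^2 + x_2 - 1
  leading term x_1x_2^2: subtract (-x_2)·h_5 from -x_1x_2^2 + x_2^3 + x_1^2 - x_1x_2 - x_2^2 + x_2 - 1 → -x_2^3 + x_1^2 + x_2 - 1
  leading term x_2^3: subtract (-1)·f_3 from -x_2^3 + x_1^2 + x_2 - 1 → x_1^2 - x_1x_2 - x_1 + x_2
  leading term x_1^2: subtract (1)·h_6 from x_1^2 - x_1x_2 - x_1 + x_2 → -x_1x_2 + x_1 - x_2
  leading term x_1x_2: subtract (-1)·h_5 from -x_1x_2 + x_1 - x_2 → x_2^2 - x_1
  leading term x_2^2: subtract (1)·h_7 from x_2^2 - x_1 → -x_2 - 1
  leading term x_2: no divisor's leading term divides it; move -x_2 to the remainder.
  leading term 1: no divisor's leading term divides it; move -1 to the remainder.
  remainder -x_2 - 1 ≠ 0; add h_9 = -x_2 - 1 to the basis.

The other S-polynomials (S(f_2,f_4), S(f_3,f_4), S(f_1,h_5), S(f_2,h_5), S(f_3,h_5), S(f_1,h_6), S(f_2,h_6), S(f_3,h_6), S(f_4,h_6), S(h_5,h_6), S(f_1,h_7), S(f_2,h_7), S(f_3,h_7), S(f_4,h_7), S(h_5,h_7), S(h_6,h_7), S(f_1,h_8), S(f_2,h_8), S(f_3,h_8), S(f_4,h_8), S(h_5,h_8), S(h_6,h_8), S(h_7,h_8), S(f_1,h_9), S(f_2,h_9), S(f_3,h_9), S(f_4,h_9), S(h_5,h_9), S(h_6,h_9), S(h_7,h_9), S(h_8,h_9)) all reduce to 0 modulo the current basis, so we have a Gröbner basis.
Inter-reduce: drop elements whose leading term is divisible by another's, tail-reduce, and make monic.
Reduced Gröbner basis: {x_1 - 1, x_2 + 1}.
Label its elements g_1 = x_1 - 1, g_2 = x_2 + 1.

Reduce p = -x_1^3 + x_2^3 modulo G:
  leading term x_1^3: subtract (-x_1^2)·g_1 from -x_1^3 + x_2^3 → x_2^3 - x_1^2
  leading term x_2^3: subtract (x_2^2)·g_2 from x_2^3 - x_1^2 → -x_1^2 - x_2^2
  leading term x_1^2: subtract (-x_1)·g_1 from -x_1^2 - x_2^2 → -x_2^2 - x_1
  leading term x_2^2: subtract (-x_2)·g_2 from -x_2^2 - x_1 → -x_1 + x_2
  leading term x_1: subtract (-1)·g_1 from -x_1 + x_2 → x_2 - 1
  leading term x_2: subtract (1)·g_2 from x_2 - 1 → 1
  leading term 1: no divisor's leading term divides it; move 1 to the remainder.
  normal form = 1.
The normal form is nonzero, so p ∉ I. Since p minus its normal form lies in I, I + (p) = I + (r) where r = 1; decide whether this ideal is the whole ring.
Here r = 1 is a nonzero constant, hence a unit: 1 ∈ I + (p), the Gröbner basis of I + (p) is {1}, and the enlarged system has no common solution — adjoining p is inconsistent.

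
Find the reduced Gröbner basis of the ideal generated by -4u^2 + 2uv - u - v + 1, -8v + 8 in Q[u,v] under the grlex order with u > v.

G = {u^2 - 1/4u, v - 1}

f_1 = -4u^2 + 2uv - u - v + 1, LT = u^2.
f_2 = -8v + 8, LT = v.

The S-polynomials (S(f_1,f_2)) all reduce to 0 modulo the current basis, so we have a Gröbner basis.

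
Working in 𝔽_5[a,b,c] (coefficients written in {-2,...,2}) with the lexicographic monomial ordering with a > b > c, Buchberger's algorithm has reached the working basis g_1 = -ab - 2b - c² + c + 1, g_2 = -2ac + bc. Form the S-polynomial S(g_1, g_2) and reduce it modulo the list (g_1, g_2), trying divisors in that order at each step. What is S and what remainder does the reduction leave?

lcm(LM(g_1), LM(g_2)) = abc.
S = (lcm/LT(g_1))·g_1 − (lcm/LT(g_2))·g_2 = -2b²c + 2bc + c³ - c² - c.
Reduce S modulo (g_1, g_2) in that order:
  leading term b²c: no divisor's leading term divides it; move -2b²c to the remainder.
  leading term bc: no divisor's leading term divides it; move 2bc to the remainder.
  leading term c³: no divisor's leading term divides it; move c³ to the remainder.
  leading term c²: no divisor's leading term divides it; move -c² to the remainder.
  leading term c: no divisor's leading term divides it; move -c to the remainder.
The remainder -2b²c + 2bc + c³ - c² - c is nonzero, so it would be added as the next basis element.
An S-polynomial is built so that the two leading terms cancel; whether anything survives reduction is exactly the Gröbner-basis criterion.

S(g_1, g_2) = -2b²c + 2bc + c³ - c² - c; remainder on division = -2b²c + 2bc + c³ - c² - c.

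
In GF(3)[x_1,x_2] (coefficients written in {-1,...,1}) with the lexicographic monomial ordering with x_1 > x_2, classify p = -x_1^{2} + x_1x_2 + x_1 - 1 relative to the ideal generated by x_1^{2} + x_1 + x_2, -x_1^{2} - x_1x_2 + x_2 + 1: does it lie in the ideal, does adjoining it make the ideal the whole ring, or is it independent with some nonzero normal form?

First compute the reduced Gröbner basis of I by Buchberger's algorithm.
f_1 = x_1^{2} + x_1 + x_2, LT = x_1^{2}.
f_2 = -x_1^{2} - x_1x_2 + x_2 + 1, LT = x_1^{2}.

S(f_1,f_2): lcm = x_1^{2}. S = -x_1x_2 + x_1 - x_2 + 1.
  leading term x_1x_2: no divisor's leading term divides it; move -x_1x_2 to the remainder.
  leading term x_1: no divisor's leading term divides it; move x_1 to the remainder.
  leading term x_2: no divisor's leading term divides it; move -x_2 to the remainder.
  leading term 1: no divisor's leading term divides it; move 1 to the remainder.
  remainder -x_1x_2 + x_1 - x_2 + 1 ≠ 0; add h_3 = -x_1x_2 + x_1 - x_2 + 1 to the basis.

S(f_1,h_3): lcm = x_1^{2}x_2. S = x_1^{2} + x_1 + x_2^{2}.
  leading term x_1^{2}: subtract (1)·f_1 from x_1^{2} + x_1 + x_2^{2} → x_2^{2} - x_2
  leading term x_2^{2}: no divisor's leading term divides it; move x_2^{2} to the remainder.
  leading term x_2: no divisor's leading term divides it; move -x_2 to the remainder.
  remainder x_2^{2} - x_2 ≠ 0; add h_4 = x_2^{2} - x_2 to the basis.

The other S-polynomials (S(f_2,h_3), S(f_1,h_4), S(f_2,h_4), S(h_3,h_4)) all reduce to 0 modulo the current basis, so we have a Gröbner basis.
Inter-reduce: drop elements whose leading term is divisible by another's, tail-reduce, and make monic.
Reduced Gröbner basis: {x_1^{2} + x_1 + x_2, x_1x_2 - x_1 + x_2 - 1, x_2^{2} - x_2}.
Label its elements g_1 = x_1^{2} + x_1 + x_2, g_2 = x_1x_2 - x_1 + x_2 - 1, g_3 = x_2^{2} - x_2.

Reduce p = -x_1^{2} + x_1x_2 + x_1 - 1 modulo G:
  leading term x_1^{2}: subtract (-1)·g_1 from -x_1^{2} + x_1x_2 + x_1 - 1 → x_1x_2 - x_1 + x_2 - 1
  leading term x_1x_2: subtract (1)·g_2 from x_1x_2 - x_1 + x_2 - 1 → 0
  normal form = 0.
Since the normal form is 0, p ∈ I.

-x_1^{2} + x_1x_2 + x_1 - 1 lies in I (it reduces to 0).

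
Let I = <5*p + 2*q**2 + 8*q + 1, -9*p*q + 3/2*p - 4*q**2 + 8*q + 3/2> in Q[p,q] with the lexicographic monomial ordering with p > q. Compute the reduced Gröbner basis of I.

f_1 = 5*p + 2*q**2 + 8*q + 1, LT = p.
f_2 = -9*p*q + 3/2*p - 4*q**2 + 8*q + 3/2, LT = p*q.

S(f_1,f_2): lcm = p*q. S = 1/6*p + 2/5*q**3 + 52/45*q**2 + 49/45*q + 1/6.
  leading term p: subtract (1/30)·f_1 from 1/6*p + 2/5*q**3 + 52/45*q**2 + 49/45*q + 1/6 → 2/5*q**3 + 49/45*q**2 + 37/45*q + 2/15
  leading term q**3: no divisor's leading term divides it; move 2/5*q**3 to the remainder.
  leading term q**2: no divisor's leading term divides it; move 49/45*q**2 to the remainder.
  leading term q: no divisor's leading term divides it; move 37/45*q to the remainder.
  leading term 1: no divisor's leading term divides it; move 2/15 to the remainder.
  remainder 2/5*q**3 + 49/45*q**2 + 37/45*q + 2/15 ≠ 0; add g_3 = 2/5*q**3 + 49/45*q**2 + 37/45*q + 2/15 to the basis.

The other S-polynomials (S(f_1,g_3), S(f_2,g_3)) all reduce to 0 modulo the current basis, so we have a Gröbner basis.
Inter-reduce: drop elements whose leading term is divisible by another's, tail-reduce, and make monic.

G = {p + 2/5*q**2 + 8/5*q + 1/5, q**3 + 49/18*q**2 + 37/18*q + 1/3}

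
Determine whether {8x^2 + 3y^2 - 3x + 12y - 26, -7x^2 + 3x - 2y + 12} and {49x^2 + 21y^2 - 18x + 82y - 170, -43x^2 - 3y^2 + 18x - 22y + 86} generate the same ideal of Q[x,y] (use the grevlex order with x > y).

Equality of ideals is decidable: compute both reduced Gröbner bases (unique for the ordering) and check whether they agree.
Buchberger on the first generating set:
f_1 = 8x^2 + 3y^2 - 3x + 12y - 26, LT = x^2.
f_2 = -7x^2 + 3x - 2y + 12, LT = x^2.

S(f_1,f_2): lcm = x^2. S = 3/8y^2 + 3/56x + 17/14y - 43/28.
  leading term y^2: no divisor's leading term divides it; move 3/8y^2 to the remainder.
  leading term x: no divisor's leading term divides it; move 3/56x to the remainder.
  leading term y: no divisor's leading term divides it; move 17/14y to the remainder.
  leading term 1: no divisor's leading term divides it; move -43/28 to the remainder.
  remainder 3/8y^2 + 3/56x + 17/14y - 43/28 ≠ 0; add g_3 = 3/8y^2 + 3/56x + 17/14y - 43/28 to the basis.

S(f_1,g_3): leading monomials are coprime, so the S-polynomial reduces to 0 (Buchberger's first criterion).
S(f_2,g_3): leading monomials are coprime, so the S-polynomial reduces to 0 (Buchberger's first criterion).
Every S-polynomial of the final basis reduces to 0, so we have a Gröbner basis.
Inter-reduce: drop elements whose leading term is divisible by another's, tail-reduce, and make monic.
Reduced Gröbner basis: {x^2 - 3/7x + 2/7y - 12/7, y^2 + 1/7x + 68/21y - 86/21}.

Buchberger on the second generating set:
h_1 = 49x^2 + 21y^2 - 18x + 82y - 170, LT = x^2.
h_2 = -43x^2 - 3y^2 + 18x - 22y + 86, LT = x^2.

S(h_1,h_2): lcm = x^2. S = 108/301y^2 + 108/2107x + 2448/2107y - 72/49.
  leading term y^2: no divisor's leading term divides it; move 108/301y^2 to the remainder.
  leading term x: no divisor's leading term divides it; move 108/2107x to the remainder.
  leading term y: no divisor's leading term divides it; move 2448/2107y to the remainder.
  leading term 1: no divisor's leading term divides it; move -72/49 to the remainder.
  remainder 108/301y^2 + 108/2107x + 2448/2107y - 72/49 ≠ 0; add k_3 = 108/301y^2 + 108/2107x + 2448/2107y - 72/49 to the basis.

S(h_1,k_3): leading monomials are coprime, so the S-polynomial reduces to 0 (Buchberger's first criterion).
S(h_2,k_3): leading monomials are coprime, so the S-polynomial reduces to 0 (Buchberger's first criterion).
Every S-polynomial of the final basis reduces to 0, so we have a Gröbner basis.
Inter-reduce: drop elements whose leading term is divisible by another's, tail-reduce, and make monic.
Reduced Gröbner basis: {x^2 - 3/7x + 2/7y - 12/7, y^2 + 1/7x + 68/21y - 86/21}.

The two bases agree; hence the ideals are identical.

Yes, the ideals are equal.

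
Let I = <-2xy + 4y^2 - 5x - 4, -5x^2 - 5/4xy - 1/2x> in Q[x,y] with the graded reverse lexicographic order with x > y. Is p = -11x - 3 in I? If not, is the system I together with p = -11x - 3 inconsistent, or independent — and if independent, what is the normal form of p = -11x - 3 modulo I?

First compute the reduced Gröbner basis of I by Buchberger's algorithm.
f_1 = -2xy + 4y^2 - 5x - 4, LT = xy.
f_2 = -5x^2 - 5/4xy - 1/2x, LT = x^2.

S(f_1,f_2): lcm = x^2y. S = -9/4xy^2 + 5/2x^2 - 1/10xy + 2x.
  leading term xy^2: subtract (9/8y)·f_1 from -9/4xy^2 + 5/2x^2 - 1/10xy + 2x → -9/2y^3 + 5/2x^2 + 221/40xy + 2x + 9/2y
  leading term y^3: no divisor's leading term divides it; move -9/2y^3 to the remainder.
  leading term x^2: subtract (-1/2)·f_2 from 5/2x^2 + 221/40xy + 2x + 9/2y → 49/10xy + 7/4x + 9/2y
  leading term xy: subtract (-49/20)·f_1 from 49/10xy + 7/4x + 9/2y → 49/5y^2 - 21/2x + 9/2y - 49/5
  leading term y^2: no divisor's leading term divides it; move 49/5y^2 to the remainder.
  leading term x: no divisor's leading term divides it; move -21/2x to the remainder.
  leading term y: no divisor's leading term divides it; move 9/2y to the remainder.
  leading term 1: no divisor's leading term divides it; move -49/5 to the remainder.
  remainder -9/2y^3 + 49/5y^2 - 21/2x + 9/2y - 49/5 ≠ 0; add h_3 = -9/2y^3 + 49/5y^2 - 21/2x + 9/2y - 49/5 to the basis.

The other S-polynomials (S(f_1,h_3), S(f_2,h_3)) all reduce to 0 modulo the current basis, so we have a Gröbner basis.
Inter-reduce: drop elements whose leading term is divisible by another's, tail-reduce, and make monic.
Reduced Gröbner basis: {y^3 - 98/45y^2 + 7/3x - y + 98/45, x^2 + 1/2y^2 - 21/40x - 1/2, xy - 2y^2 + 5/2x + 2}.
Label its elements g_1 = y^3 - 98/45y^2 + 7/3x - y + 98/45, g_2 = x^2 + 1/2y^2 - 21/40x - 1/2, g_3 = xy - 2y^2 + 5/2x + 2.

Reduce p = -11x - 3 modulo G:
  leading term x: no divisor's leading term divides it; move -11x to the remainder.
  leading term 1: no divisor's leading term divides it; move -3 to the remainder.
  normal form = -11x - 3.
The normal form is nonzero, so p ∉ I. Since p minus its normal form lies in I, I + (p) = I + (r) where r = -11x - 3; decide whether this ideal is the whole ring.
Run Buchberger on G together with r (pairs among the g_i already reduce to 0 since G is a Gröbner basis):
g_1 = y^3 - 98/45y^2 + 7/3x - y + 98/45, LT = y^3.
g_2 = x^2 + 1/2y^2 - 21/40x - 1/2, LT = x^2.
g_3 = xy - 2y^2 + 5/2x + 2, LT = xy.
r = -11x - 3, LT = x.

S(g_2,r): lcm = x^2. S = 1/2y^2 - 351/440x - 1/2.
  leading term y^2: no divisor's leading term divides it; move 1/2y^2 to the remainder.
  leading term x: subtract (351/4840)·r from -351/440x - 1/2 → -1367/4840
  leading term 1: no divisor's leading term divides it; move -1367/4840 to the remainder.
  remainder 1/2y^2 - 1367/4840 ≠ 0; add m_5 = 1/2y^2 - 1367/4840 to the basis.

S(g_3,r): lcm = xy. S = -2y^2 + 5/2x - 3/11y + 2.
  leading term y^2: subtract (-4)·m_5 from -2y^2 + 5/2x - 3/11y + 2 → 5/2x - 3/11y + 1053/1210
  leading term x: subtract (-5/22)·r from 5/2x - 3/11y + 1053/1210 → -3/11y + 114/605
  leading term y: no divisor's leading term divides it; move -3/11y to the remainder.
  leading term 1: no divisor's leading term divides it; move 114/605 to the remainder.
  remainder -3/11y + 114/605 ≠ 0; add m_6 = -3/11y + 114/605 to the basis.

S(g_1,m_5): lcm = y^3. S = -98/45y^2 + 7/3x - 1053/2420y + 98/45.
  leading term y^2: subtract (-196/45)·m_5 from -98/45y^2 + 7/3x - 1053/2420y + 98/45 → 7/3x - 1053/2420y + 5733/6050
  leading term x: subtract (-7/33)·r from 7/3x - 1053/2420y + 5733/6050 → -1053/2420y + 1883/6050
  leading term y: subtract (351/220)·m_6 from -1053/2420y + 1883/6050 → 353/33275
  leading term 1: no divisor's leading term divides it; move 353/33275 to the remainder.
  remainder 353/33275 ≠ 0; add m_7 = 353/33275 to the basis.

The other S-polynomials (S(g_1,g_2), S(g_1,g_3), S(g_1,r), S(g_2,g_3), S(g_2,m_5), S(g_3,m_5), S(r,m_5), S(g_1,m_6), S(g_2,m_6), S(g_3,m_6), S(r,m_6), S(m_5,m_6), S(g_1,m_7), S(g_2,m_7), S(g_3,m_7), S(r,m_7), S(m_5,m_7), S(m_6,m_7)) all reduce to 0 modulo the current basis, so we have a Gröbner basis.
Inter-reduce: drop elements whose leading term is divisible by another's, tail-reduce, and make monic.
Reduced Gröbner basis: {1}.
The reduced Gröbner basis of I + (p) is {1}: the ideal is the whole ring, so the enlarged system has no common solution — adjoining p is inconsistent.

Ideal membership is decidable via reduction modulo a Gröbner basis.

Adjoining -11x - 3 makes the ideal the whole ring: the system is inconsistent.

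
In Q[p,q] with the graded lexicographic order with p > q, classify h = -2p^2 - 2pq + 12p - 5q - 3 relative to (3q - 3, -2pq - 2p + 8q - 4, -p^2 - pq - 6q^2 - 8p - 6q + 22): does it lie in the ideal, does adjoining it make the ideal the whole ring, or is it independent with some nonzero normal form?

First compute the reduced Gröbner basis of I by Buchberger's algorithm.
f_1 = 3q - 3, LT = q.
f_2 = -2pq - 2p + 8q - 4, LT = pq.
f_3 = -p^2 - pq - 6q^2 - 8p - 6q + 22, LT = p^2.

S(f_1,f_2): lcm = pq. S = -2p + 4q - 2.
  reduce S modulo (f_1, f_2, f_3):
  remainder -2p + 2 ≠ 0; add k_4 = -2p + 2 to the basis.

The other S-polynomials (S(f_1,f_3), S(f_2,f_3), S(f_1,k_4), S(f_2,k_4), S(f_3,k_4)) all reduce to 0 modulo the current basis, so we have a Gröbner basis.
Inter-reduce: drop elements whose leading term is divisible by another's, tail-reduce, and make monic.
Reduced Gröbner basis: {p - 1, q - 1}.
Label its elements g_1 = p - 1, g_2 = q - 1.

Reduce h = -2p^2 - 2pq + 12p - 5q - 3 modulo G:
  leading term p^2: subtract (-2p)·g_1 from -2p^2 - 2pq + 12p - 5q - 3 → -2pq + 10p - 5q - 3
  leading term pq: subtract (-2q)·g_1 from -2pq + 10p - 5q - 3 → 10p - 7q - 3
  leading term p: subtract (10)·g_1 from 10p - 7q - 3 → -7q + 7
  leading term q: subtract (-7)·g_2 from -7q + 7 → 0
  normal form = 0.
Since the normal form is 0, h ∈ I.

-2p^2 - 2pq + 12p - 5q - 3 lies in I (it reduces to 0).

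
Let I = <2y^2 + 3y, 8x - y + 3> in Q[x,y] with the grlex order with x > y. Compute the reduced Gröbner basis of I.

f_1 = 2y^2 + 3y, LT = y^2.
f_2 = 8x - y + 3, LT = x.

S(f_1,f_2): leading monomials are coprime, so the S-polynomial reduces to 0 (Buchberger's first criterion).
Every S-polynomial of the final basis reduces to 0, so we have a Gröbner basis.

G = {y^2 + 3/2y, x - 1/8y + 3/8}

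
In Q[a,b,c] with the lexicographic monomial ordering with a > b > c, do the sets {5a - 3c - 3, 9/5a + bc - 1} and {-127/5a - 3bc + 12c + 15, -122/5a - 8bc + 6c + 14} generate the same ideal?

Yes, the ideals are equal.

Since reduced Gröbner bases are canonical representatives of ideals under a given ordering, it suffices to compute and compare them.
Buchberger on the first generating set:
f_1 = 5a - 3c - 3, LT = a.
f_2 = 9/5a + bc - 1, LT = a.

S(f_1,f_2): lcm = a. S = -5/9bc - 3/5c - 2/45.
  leading term bc: no divisor's leading term divides it; move -5/9bc to the remainder.
  leading term c: no divisor's leading term divides it; move -3/5c to the remainder.
  leading term 1: no divisor's leading term divides it; move -2/45 to the remainder.
  remainder -5/9bc - 3/5c - 2/45 ≠ 0; add g_3 = -5/9bc - 3/5c - 2/45 to the basis.

The other S-polynomials (S(f_1,g_3), S(f_2,g_3)) all reduce to 0 modulo the current basis, so we have a Gröbner basis.
Inter-reduce: drop elements whose leading term is divisible by another's, tail-reduce, and make monic.
Reduced Gröbner basis: {a - 3/5c - 3/5, bc + 27/25c + 2/25}.

Buchberger on the second generating set:
h_1 = -127/5a - 3bc + 12c + 15, LT = a.
h_2 = -122/5a - 8bc + 6c + 14, LT = a.

S(h_1,h_2): lcm = a. S = -1625/7747bc - 1755/7747c - 130/7747.
  leading term bc: no divisor's leading term divides it; move -1625/7747bc to the remainder.
  leading term c: no divisor's leading term divides it; move -1755/7747c to the remainder.
  leading term 1: no divisor's leading term divides it; move -130/7747 to the remainder.
  remainder -1625/7747bc - 1755/7747c - 130/7747 ≠ 0; add k_3 = -1625/7747bc - 1755/7747c - 130/7747 to the basis.

The other S-polynomials (S(h_1,k_3), S(h_2,k_3)) all reduce to 0 modulo the current basis, so we have a Gröbner basis.
Inter-reduce: drop elements whose leading term is divisible by another's, tail-reduce, and make monic.
Reduced Gröbner basis: {a - 3/5c - 3/5, bc + 27/25c + 2/25}.

Same reduced basis, so the two generating sets span the same ideal.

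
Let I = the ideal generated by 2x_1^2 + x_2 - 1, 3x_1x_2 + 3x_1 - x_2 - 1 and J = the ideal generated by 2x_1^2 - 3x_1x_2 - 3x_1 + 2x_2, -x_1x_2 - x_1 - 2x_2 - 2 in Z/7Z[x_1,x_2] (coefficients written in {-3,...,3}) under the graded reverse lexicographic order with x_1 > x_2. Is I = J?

Yes, the ideals are equal.

Equality of ideals is decidable: compute both reduced Gröbner bases (unique for the ordering) and check whether they agree.
Buchberger on the first generating set:
f_1 = 2x_1^2 + x_2 - 1, LT = x_1^2.
f_2 = 3x_1x_2 + 3x_1 - x_2 - 1, LT = x_1x_2.

S(f_1,f_2): lcm = x_1^2x_2. S = -x_1^2 - 2x_1x_2 - 3x_2^2 - 2x_1 + 3x_2.
  reduce S modulo (f_1, f_2):
  remainder -3x_2^2 - 3x_2 ≠ 0; add g_3 = -3x_2^2 - 3x_2 to the basis.

The other S-polynomials (S(f_1,g_3), S(f_2,g_3)) all reduce to 0 modulo the current basis, so we have a Gröbner basis.
Inter-reduce: drop elements whose leading term is divisible by another's, tail-reduce, and make monic.
Reduced Gröbner basis: {x_1^2 - 3x_2 + 3, x_1x_2 + x_1 + 2x_2 + 2, x_2^2 + x_2}.

Buchberger on the second generating set:
h_1 = 2x_1^2 - 3x_1x_2 - 3x_1 + 2x_2, LT = x_1^2.
h_2 = -x_1x_2 - x_1 - 2x_2 - 2, LT = x_1x_2.

S(h_1,h_2): lcm = x_1^2x_2. S = 2x_1x_2^2 - x_1^2 + x_2^2 - 2x_1.
  reduce S modulo (h_1, h_2):
  remainder -3x_2^2 - 3x_2 ≠ 0; add k_3 = -3x_2^2 - 3x_2 to the basis.

The other S-polynomials (S(h_1,k_3), S(h_2,k_3)) all reduce to 0 modulo the current basis, so we have a Gröbner basis.
Inter-reduce: drop elements whose leading term is divisible by another's, tail-reduce, and make monic.
Reduced Gröbner basis: {x_1^2 - 3x_2 + 3, x_1x_2 + x_1 + 2x_2 + 2, x_2^2 + x_2}.

Same reduced basis, so the two generating sets span the same ideal.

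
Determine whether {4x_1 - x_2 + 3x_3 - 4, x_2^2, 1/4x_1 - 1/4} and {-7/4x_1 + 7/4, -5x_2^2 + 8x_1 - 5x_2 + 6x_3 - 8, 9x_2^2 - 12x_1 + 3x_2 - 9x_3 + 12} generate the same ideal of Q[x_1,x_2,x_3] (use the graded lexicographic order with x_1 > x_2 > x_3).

Equality of ideals is decidable: compute both reduced Gröbner bases (unique for the ordering) and check whether they agree.
Buchberger on the first generating set:
f_1 = 4x_1 - x_2 + 3x_3 - 4, LT = x_1.
f_2 = x_2^2, LT = x_2^2.
f_3 = 1/4x_1 - 1/4, LT = x_1.

S(f_1,f_3): lcm = x_1. S = -1/4x_2 + 3/4x_3.
  reduce S modulo (f_1, f_2, f_3):
  remainder -1/4x_2 + 3/4x_3 ≠ 0; add g_4 = -1/4x_2 + 3/4x_3 to the basis.

S(f_2,g_4): lcm = x_2^2. S = 3x_2x_3.
  reduce S modulo (f_1, f_2, f_3, g_4):
  remainder 9x_3^2 ≠ 0; add g_5 = 9x_3^2 to the basis.

The other S-polynomials (S(f_1,f_2), S(f_2,f_3), S(f_1,g_4), S(f_3,g_4), S(f_1,g_5), S(f_2,g_5), S(f_3,g_5), S(g_4,g_5)) all reduce to 0 modulo the current basis, so we have a Gröbner basis.
Inter-reduce: drop elements whose leading term is divisible by another's, tail-reduce, and make monic.
Reduced Gröbner basis: {x_3^2, x_1 - 1, x_2 - 3x_3}.

Buchberger on the second generating set:
h_1 = -7/4x_1 + 7/4, LT = x_1.
h_2 = -5x_2^2 + 8x_1 - 5x_2 + 6x_3 - 8, LT = x_2^2.
h_3 = 9x_2^2 - 12x_1 + 3x_2 - 9x_3 + 12, LT = x_2^2.

S(h_2,h_3): lcm = x_2^2. S = -4/15x_1 + 2/3x_2 - 1/5x_3 + 4/15.
  reduce S modulo (h_1, h_2, h_3):
  remainder 2/3x_2 - 1/5x_3 ≠ 0; add k_4 = 2/3x_2 - 1/5x_3 to the basis.

S(h_2,k_4): lcm = x_2^2. S = 3/10x_2x_3 - 8/5x_1 + x_2 - 6/5x_3 + 8/5.
  reduce S modulo (h_1, h_2, h_3, k_4):
  remainder 9/100x_3^2 - 9/10x_3 ≠ 0; add k_5 = 9/100x_3^2 - 9/10x_3 to the basis.

The other S-polynomials (S(h_1,h_2), S(h_1,h_3), S(h_1,k_4), S(h_3,k_4), S(h_1,k_5), S(h_2,k_5), S(h_3,k_5), S(k_4,k_5)) all reduce to 0 modulo the current basis, so we have a Gröbner basis.
Inter-reduce: drop elements whose leading term is divisible by another's, tail-reduce, and make monic.
Reduced Gröbner basis: {x_3^2 - 10x_3, x_1 - 1, x_2 - 3/10x_3}.

These differ, so the ideals are not equal.

No, the ideals differ.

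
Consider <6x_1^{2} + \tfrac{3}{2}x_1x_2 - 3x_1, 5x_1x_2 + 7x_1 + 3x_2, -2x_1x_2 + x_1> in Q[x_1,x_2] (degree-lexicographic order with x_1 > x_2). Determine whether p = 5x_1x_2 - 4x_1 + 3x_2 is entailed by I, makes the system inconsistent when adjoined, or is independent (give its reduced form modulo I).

5x_1x_2 - 4x_1 + 3x_2 lies in I (it reduces to 0).

First compute the reduced Gröbner basis of I by Buchberger's algorithm.
f_1 = 6x_1^{2} + \tfrac{3}{2}x_1x_2 - 3x_1, LT = x_1^{2}.
f_2 = 5x_1x_2 + 7x_1 + 3x_2, LT = x_1x_2.
f_3 = -2x_1x_2 + x_1, LT = x_1x_2.

S(f_1,f_2): lcm = x_1^{2}x_2. S = \tfrac{1}{4}x_1x_2^{2} - \tfrac{7}{5}x_1^{2} - \tfrac{11}{10}x_1x_2.
  leading term x_1x_2^{2}: subtract (\tfrac{1}{20}x_2)·f_2 from \tfrac{1}{4}x_1x_2^{2} - \tfrac{7}{5}x_1^{2} - \tfrac{11}{10}x_1x_2 → -\tfrac{7}{5}x_1^{2} - \tfrac{29}{20}x_1x_2 - \tfrac{3}{20}x_2^{2}
  leading term x_1^{2}: subtract (-\tfrac{7}{30})·f_1 from -\tfrac{7}{5}x_1^{2} - \tfrac{29}{20}x_1x_2 - \tfrac{3}{20}x_2^{2} → -\tfrac{11}{10}x_1x_2 - \tfrac{3}{20}x_2^{2} - \tfrac{7}{10}x_1
  leading term x_1x_2: subtract (-\tfrac{11}{50})·f_2 from -\tfrac{11}{10}x_1x_2 - \tfrac{3}{20}x_2^{2} - \tfrac{7}{10}x_1 → -\tfrac{3}{20}x_2^{2} + \tfrac{21}{25}x_1 + \tfrac{33}{50}x_2
  leading term x_2^{2}: no divisor's leading term divides it; move -\tfrac{3}{20}x_2^{2} to the remainder.
  leading term x_1: no divisor's leading term divides it; move \tfrac{21}{25}x_1 to the remainder.
  leading term x_2: no divisor's leading term divides it; move \tfrac{33}{50}x_2 to the remainder.
  remainder -\tfrac{3}{20}x_2^{2} + \tfrac{21}{25}x_1 + \tfrac{33}{50}x_2 ≠ 0; add h_4 = -\tfrac{3}{20}x_2^{2} + \tfrac{21}{25}x_1 + \tfrac{33}{50}x_2 to the basis.

S(f_1,f_3): lcm = x_1^{2}x_2. S = \tfrac{1}{4}x_1x_2^{2} + \tfrac{1}{2}x_1^{2} - \tfrac{1}{2}x_1x_2.
  leading term x_1x_2^{2}: subtract (\tfrac{1}{20}x_2)·f_2 from \tfrac{1}{4}x_1x_2^{2} + \tfrac{1}{2}x_1^{2} - \tfrac{1}{2}x_1x_2 → \tfrac{1}{2}x_1^{2} - \tfrac{17}{20}x_1x_2 - \tfrac{3}{20}x_2^{2}
  leading term x_1^{2}: subtract (\tfrac{1}{12})·f_1 from \tfrac{1}{2}x_1^{2} - \tfrac{17}{20}x_1x_2 - \tfrac{3}{20}x_2^{2} → -\tfrac{39}{40}x_1x_2 - \tfrac{3}{20}x_2^{2} + \tfrac{1}{4}x_1
  leading term x_1x_2: subtract (-\tfrac{39}{200})·f_2 from -\tfrac{39}{40}x_1x_2 - \tfrac{3}{20}x_2^{2} + \tfrac{1}{4}x_1 → -\tfrac{3}{20}x_2^{2} + \tfrac{323}{200}x_1 + \tfrac{117}{200}x_2
  leading term x_2^{2}: subtract (1)·h_4 from -\tfrac{3}{20}x_2^{2} + \tfrac{323}{200}x_1 + \tfrac{117}{200}x_2 → \tfrac{31}{40}x_1 - \tfrac{3}{40}x_2
  leading term x_1: no divisor's leading term divides it; move \tfrac{31}{40}x_1 to the remainder.
  leading term x_2: no divisor's leading term divides it; move -\tfrac{3}{40}x_2 to the remainder.
  remainder \tfrac{31}{40}x_1 - \tfrac{3}{40}x_2 ≠ 0; add h_5 = \tfrac{31}{40}x_1 - \tfrac{3}{40}x_2 to the basis.

S(f_2,f_3): lcm = x_1x_2. S = \tfrac{19}{10}x_1 + \tfrac{3}{5}x_2.
  leading term x_1: subtract (\tfrac{76}{31})·h_5 from \tfrac{19}{10}x_1 + \tfrac{3}{5}x_2 → \tfrac{243}{310}x_2
  leading term x_2: no divisor's leading term divides it; move \tfrac{243}{310}x_2 to the remainder.
  remainder \tfrac{243}{310}x_2 ≠ 0; add h_6 = \tfrac{243}{310}x_2 to the basis.

The other S-polynomials (S(f_1,h_4), S(f_2,h_4), S(f_3,h_4), S(f_1,h_5), S(f_2,h_5), S(f_3,h_5), S(h_4,h_5), S(f_1,h_6), S(f_2,h_6), S(f_3,h_6), S(h_4,h_6), S(h_5,h_6)) all reduce to 0 modulo the current basis, so we have a Gröbner basis.
Inter-reduce: drop elements whose leading term is divisible by another's, tail-reduce, and make monic.
Reduced Gröbner basis: {x_1, x_2}.
Label its elements g_1 = x_1, g_2 = x_2.

Reduce p = 5x_1x_2 - 4x_1 + 3x_2 modulo G:
  leading term x_1x_2: subtract (5x_2)·g_1 from 5x_1x_2 - 4x_1 + 3x_2 → -4x_1 + 3x_2
  leading term x_1: subtract (-4)·g_1 from -4x_1 + 3x_2 → 3x_2
  leading term x_2: subtract (3)·g_2 from 3x_2 → 0
  normal form = 0.
Since the normal form is 0, p ∈ I.

Ideal membership is decidable via reduction modulo a Gröbner basis.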